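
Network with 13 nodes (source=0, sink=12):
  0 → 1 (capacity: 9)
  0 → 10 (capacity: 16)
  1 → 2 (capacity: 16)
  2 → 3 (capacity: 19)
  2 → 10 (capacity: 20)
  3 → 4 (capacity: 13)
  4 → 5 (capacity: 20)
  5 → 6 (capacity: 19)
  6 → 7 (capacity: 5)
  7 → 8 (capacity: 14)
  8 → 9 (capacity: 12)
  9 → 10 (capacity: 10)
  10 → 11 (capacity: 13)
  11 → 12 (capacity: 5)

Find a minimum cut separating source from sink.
Min cut value = 5, edges: (11,12)

Min cut value: 5
Partition: S = [0, 1, 2, 3, 4, 5, 6, 7, 8, 9, 10, 11], T = [12]
Cut edges: (11,12)

By max-flow min-cut theorem, max flow = min cut = 5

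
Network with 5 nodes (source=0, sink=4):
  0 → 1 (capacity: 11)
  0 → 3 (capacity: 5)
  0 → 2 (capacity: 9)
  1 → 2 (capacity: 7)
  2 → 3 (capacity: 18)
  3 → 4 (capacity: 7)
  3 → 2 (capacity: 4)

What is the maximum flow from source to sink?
Maximum flow = 7

Max flow: 7

Flow assignment:
  0 → 1: 2/11
  0 → 3: 5/5
  1 → 2: 2/7
  2 → 3: 2/18
  3 → 4: 7/7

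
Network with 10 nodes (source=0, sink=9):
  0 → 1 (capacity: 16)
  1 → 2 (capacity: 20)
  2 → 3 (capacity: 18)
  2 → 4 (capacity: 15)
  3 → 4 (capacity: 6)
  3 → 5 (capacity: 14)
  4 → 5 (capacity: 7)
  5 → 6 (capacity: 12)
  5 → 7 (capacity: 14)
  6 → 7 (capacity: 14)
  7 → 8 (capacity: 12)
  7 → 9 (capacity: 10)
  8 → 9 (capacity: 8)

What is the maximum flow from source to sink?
Maximum flow = 16

Max flow: 16

Flow assignment:
  0 → 1: 16/16
  1 → 2: 16/20
  2 → 3: 16/18
  3 → 4: 2/6
  3 → 5: 14/14
  4 → 5: 2/7
  5 → 6: 2/12
  5 → 7: 14/14
  6 → 7: 2/14
  7 → 8: 6/12
  7 → 9: 10/10
  8 → 9: 6/8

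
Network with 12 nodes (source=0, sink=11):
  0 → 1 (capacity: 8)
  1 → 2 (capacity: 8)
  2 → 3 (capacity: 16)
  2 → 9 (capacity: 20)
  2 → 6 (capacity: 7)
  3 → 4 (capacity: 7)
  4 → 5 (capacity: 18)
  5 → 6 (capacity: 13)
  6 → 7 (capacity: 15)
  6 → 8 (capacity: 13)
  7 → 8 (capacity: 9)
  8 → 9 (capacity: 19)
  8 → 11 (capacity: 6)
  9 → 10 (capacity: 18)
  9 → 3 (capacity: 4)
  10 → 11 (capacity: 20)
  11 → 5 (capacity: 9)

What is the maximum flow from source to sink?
Maximum flow = 8

Max flow: 8

Flow assignment:
  0 → 1: 8/8
  1 → 2: 8/8
  2 → 9: 8/20
  9 → 10: 8/18
  10 → 11: 8/20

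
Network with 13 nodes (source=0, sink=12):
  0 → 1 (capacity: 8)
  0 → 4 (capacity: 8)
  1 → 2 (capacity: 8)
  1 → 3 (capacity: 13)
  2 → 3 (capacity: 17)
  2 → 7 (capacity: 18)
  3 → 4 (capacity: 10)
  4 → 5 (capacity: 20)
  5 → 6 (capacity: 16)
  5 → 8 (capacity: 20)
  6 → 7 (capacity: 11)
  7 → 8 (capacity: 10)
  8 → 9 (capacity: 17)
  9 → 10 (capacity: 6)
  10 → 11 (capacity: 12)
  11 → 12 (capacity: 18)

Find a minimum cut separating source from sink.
Min cut value = 6, edges: (9,10)

Min cut value: 6
Partition: S = [0, 1, 2, 3, 4, 5, 6, 7, 8, 9], T = [10, 11, 12]
Cut edges: (9,10)

By max-flow min-cut theorem, max flow = min cut = 6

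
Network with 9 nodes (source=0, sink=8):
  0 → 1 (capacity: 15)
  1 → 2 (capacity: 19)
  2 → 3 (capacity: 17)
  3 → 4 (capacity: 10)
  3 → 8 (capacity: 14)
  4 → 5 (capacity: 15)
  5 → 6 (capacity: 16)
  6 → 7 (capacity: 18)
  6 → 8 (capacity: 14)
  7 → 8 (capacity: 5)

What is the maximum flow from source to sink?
Maximum flow = 15

Max flow: 15

Flow assignment:
  0 → 1: 15/15
  1 → 2: 15/19
  2 → 3: 15/17
  3 → 4: 1/10
  3 → 8: 14/14
  4 → 5: 1/15
  5 → 6: 1/16
  6 → 8: 1/14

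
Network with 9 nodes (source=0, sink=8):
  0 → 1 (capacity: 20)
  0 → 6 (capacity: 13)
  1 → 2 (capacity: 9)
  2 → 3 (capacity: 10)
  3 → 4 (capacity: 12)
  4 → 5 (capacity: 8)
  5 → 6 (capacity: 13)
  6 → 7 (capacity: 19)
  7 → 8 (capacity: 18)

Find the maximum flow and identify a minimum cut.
Max flow = 18, Min cut edges: (7,8)

Maximum flow: 18
Minimum cut: (7,8)
Partition: S = [0, 1, 2, 3, 4, 5, 6, 7], T = [8]

Max-flow min-cut theorem verified: both equal 18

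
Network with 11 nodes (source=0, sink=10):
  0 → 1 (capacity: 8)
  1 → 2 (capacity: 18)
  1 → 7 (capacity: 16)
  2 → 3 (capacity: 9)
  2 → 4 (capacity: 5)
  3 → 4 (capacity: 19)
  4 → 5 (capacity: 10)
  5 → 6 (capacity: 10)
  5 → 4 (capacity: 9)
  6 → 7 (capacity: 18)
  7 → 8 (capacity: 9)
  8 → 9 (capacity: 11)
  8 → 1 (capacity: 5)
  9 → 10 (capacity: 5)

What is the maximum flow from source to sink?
Maximum flow = 5

Max flow: 5

Flow assignment:
  0 → 1: 5/8
  1 → 7: 8/16
  7 → 8: 8/9
  8 → 9: 5/11
  8 → 1: 3/5
  9 → 10: 5/5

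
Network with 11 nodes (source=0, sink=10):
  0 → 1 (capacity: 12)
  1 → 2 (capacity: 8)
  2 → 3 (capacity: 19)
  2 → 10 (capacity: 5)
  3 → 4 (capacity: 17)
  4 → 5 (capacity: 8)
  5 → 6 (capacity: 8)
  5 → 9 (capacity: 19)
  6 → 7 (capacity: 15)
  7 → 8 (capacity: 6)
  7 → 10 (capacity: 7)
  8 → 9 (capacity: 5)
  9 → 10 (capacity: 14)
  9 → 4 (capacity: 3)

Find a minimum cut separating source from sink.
Min cut value = 8, edges: (1,2)

Min cut value: 8
Partition: S = [0, 1], T = [2, 3, 4, 5, 6, 7, 8, 9, 10]
Cut edges: (1,2)

By max-flow min-cut theorem, max flow = min cut = 8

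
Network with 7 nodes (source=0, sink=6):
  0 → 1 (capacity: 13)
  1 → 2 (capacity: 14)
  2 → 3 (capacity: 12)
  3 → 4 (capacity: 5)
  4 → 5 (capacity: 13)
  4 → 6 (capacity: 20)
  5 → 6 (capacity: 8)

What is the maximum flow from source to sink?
Maximum flow = 5

Max flow: 5

Flow assignment:
  0 → 1: 5/13
  1 → 2: 5/14
  2 → 3: 5/12
  3 → 4: 5/5
  4 → 6: 5/20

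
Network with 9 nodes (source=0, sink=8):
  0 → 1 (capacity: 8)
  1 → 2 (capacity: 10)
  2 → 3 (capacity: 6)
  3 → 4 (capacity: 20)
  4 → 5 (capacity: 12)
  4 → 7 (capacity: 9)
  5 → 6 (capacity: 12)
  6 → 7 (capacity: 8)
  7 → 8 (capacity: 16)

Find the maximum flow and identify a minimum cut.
Max flow = 6, Min cut edges: (2,3)

Maximum flow: 6
Minimum cut: (2,3)
Partition: S = [0, 1, 2], T = [3, 4, 5, 6, 7, 8]

Max-flow min-cut theorem verified: both equal 6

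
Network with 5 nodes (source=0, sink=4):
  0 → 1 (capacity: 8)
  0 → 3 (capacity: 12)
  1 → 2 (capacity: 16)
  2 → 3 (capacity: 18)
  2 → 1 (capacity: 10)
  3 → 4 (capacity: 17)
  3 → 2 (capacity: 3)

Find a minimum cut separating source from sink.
Min cut value = 17, edges: (3,4)

Min cut value: 17
Partition: S = [0, 1, 2, 3], T = [4]
Cut edges: (3,4)

By max-flow min-cut theorem, max flow = min cut = 17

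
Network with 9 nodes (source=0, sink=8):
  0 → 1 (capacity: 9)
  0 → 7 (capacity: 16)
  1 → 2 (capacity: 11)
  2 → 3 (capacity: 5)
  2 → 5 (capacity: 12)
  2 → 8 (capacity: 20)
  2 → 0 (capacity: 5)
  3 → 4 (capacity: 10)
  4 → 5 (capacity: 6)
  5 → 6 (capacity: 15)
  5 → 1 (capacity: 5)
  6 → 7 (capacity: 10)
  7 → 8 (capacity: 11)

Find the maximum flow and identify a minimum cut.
Max flow = 20, Min cut edges: (0,1), (7,8)

Maximum flow: 20
Minimum cut: (0,1), (7,8)
Partition: S = [0, 6, 7], T = [1, 2, 3, 4, 5, 8]

Max-flow min-cut theorem verified: both equal 20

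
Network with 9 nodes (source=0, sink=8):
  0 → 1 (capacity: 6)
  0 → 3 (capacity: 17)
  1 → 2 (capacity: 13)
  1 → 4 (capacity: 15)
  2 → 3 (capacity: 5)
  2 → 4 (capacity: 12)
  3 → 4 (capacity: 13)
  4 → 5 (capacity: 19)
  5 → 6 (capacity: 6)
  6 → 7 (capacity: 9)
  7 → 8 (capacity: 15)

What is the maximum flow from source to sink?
Maximum flow = 6

Max flow: 6

Flow assignment:
  0 → 3: 6/17
  3 → 4: 6/13
  4 → 5: 6/19
  5 → 6: 6/6
  6 → 7: 6/9
  7 → 8: 6/15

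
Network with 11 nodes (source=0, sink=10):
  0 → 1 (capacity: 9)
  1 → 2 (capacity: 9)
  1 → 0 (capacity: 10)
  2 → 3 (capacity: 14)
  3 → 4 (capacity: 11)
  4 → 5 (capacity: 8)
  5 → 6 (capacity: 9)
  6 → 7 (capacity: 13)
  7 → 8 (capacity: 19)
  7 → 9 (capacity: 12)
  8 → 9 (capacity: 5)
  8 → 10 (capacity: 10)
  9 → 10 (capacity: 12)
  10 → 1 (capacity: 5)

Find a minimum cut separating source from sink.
Min cut value = 8, edges: (4,5)

Min cut value: 8
Partition: S = [0, 1, 2, 3, 4], T = [5, 6, 7, 8, 9, 10]
Cut edges: (4,5)

By max-flow min-cut theorem, max flow = min cut = 8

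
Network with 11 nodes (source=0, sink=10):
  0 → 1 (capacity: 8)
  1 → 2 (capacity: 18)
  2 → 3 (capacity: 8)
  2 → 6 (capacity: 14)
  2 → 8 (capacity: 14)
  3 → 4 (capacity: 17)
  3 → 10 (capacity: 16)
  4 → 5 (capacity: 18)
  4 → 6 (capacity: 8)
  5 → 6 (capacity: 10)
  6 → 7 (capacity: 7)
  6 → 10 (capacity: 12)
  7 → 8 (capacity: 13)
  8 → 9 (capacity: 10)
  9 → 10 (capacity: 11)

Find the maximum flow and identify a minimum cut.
Max flow = 8, Min cut edges: (0,1)

Maximum flow: 8
Minimum cut: (0,1)
Partition: S = [0], T = [1, 2, 3, 4, 5, 6, 7, 8, 9, 10]

Max-flow min-cut theorem verified: both equal 8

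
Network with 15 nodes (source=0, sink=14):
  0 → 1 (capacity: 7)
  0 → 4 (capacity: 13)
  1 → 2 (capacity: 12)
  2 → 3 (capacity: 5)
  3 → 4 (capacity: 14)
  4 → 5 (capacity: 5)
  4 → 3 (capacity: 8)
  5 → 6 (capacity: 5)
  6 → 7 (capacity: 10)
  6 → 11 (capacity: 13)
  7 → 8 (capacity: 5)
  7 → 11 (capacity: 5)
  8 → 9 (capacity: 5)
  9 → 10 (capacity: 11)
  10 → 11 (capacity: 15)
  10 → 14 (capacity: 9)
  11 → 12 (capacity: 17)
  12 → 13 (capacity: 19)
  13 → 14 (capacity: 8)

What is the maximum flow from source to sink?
Maximum flow = 5

Max flow: 5

Flow assignment:
  0 → 1: 5/7
  1 → 2: 5/12
  2 → 3: 5/5
  3 → 4: 5/14
  4 → 5: 5/5
  5 → 6: 5/5
  6 → 11: 5/13
  11 → 12: 5/17
  12 → 13: 5/19
  13 → 14: 5/8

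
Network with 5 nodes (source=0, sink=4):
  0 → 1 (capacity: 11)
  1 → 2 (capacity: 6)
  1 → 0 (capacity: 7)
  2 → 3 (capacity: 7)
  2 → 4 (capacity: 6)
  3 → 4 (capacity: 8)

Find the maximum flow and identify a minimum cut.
Max flow = 6, Min cut edges: (1,2)

Maximum flow: 6
Minimum cut: (1,2)
Partition: S = [0, 1], T = [2, 3, 4]

Max-flow min-cut theorem verified: both equal 6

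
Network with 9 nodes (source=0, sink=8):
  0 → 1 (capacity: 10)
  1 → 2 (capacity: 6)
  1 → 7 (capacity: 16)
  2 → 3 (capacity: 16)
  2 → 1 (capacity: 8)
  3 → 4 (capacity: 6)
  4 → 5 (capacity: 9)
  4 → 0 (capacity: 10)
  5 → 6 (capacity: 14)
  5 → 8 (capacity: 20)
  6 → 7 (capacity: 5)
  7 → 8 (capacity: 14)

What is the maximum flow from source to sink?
Maximum flow = 10

Max flow: 10

Flow assignment:
  0 → 1: 10/10
  1 → 7: 10/16
  7 → 8: 10/14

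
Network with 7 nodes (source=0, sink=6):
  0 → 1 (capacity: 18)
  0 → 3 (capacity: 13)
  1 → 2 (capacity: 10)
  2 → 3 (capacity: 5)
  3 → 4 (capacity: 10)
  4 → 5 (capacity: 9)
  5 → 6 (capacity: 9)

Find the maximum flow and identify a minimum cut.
Max flow = 9, Min cut edges: (5,6)

Maximum flow: 9
Minimum cut: (5,6)
Partition: S = [0, 1, 2, 3, 4, 5], T = [6]

Max-flow min-cut theorem verified: both equal 9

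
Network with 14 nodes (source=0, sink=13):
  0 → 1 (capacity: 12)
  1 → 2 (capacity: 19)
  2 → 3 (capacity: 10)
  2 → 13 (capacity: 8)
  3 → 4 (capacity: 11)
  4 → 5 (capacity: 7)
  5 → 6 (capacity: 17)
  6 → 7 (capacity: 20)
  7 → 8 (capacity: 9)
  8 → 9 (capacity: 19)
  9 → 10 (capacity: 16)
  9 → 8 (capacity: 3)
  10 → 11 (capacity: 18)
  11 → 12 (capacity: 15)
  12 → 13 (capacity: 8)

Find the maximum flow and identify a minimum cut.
Max flow = 12, Min cut edges: (0,1)

Maximum flow: 12
Minimum cut: (0,1)
Partition: S = [0], T = [1, 2, 3, 4, 5, 6, 7, 8, 9, 10, 11, 12, 13]

Max-flow min-cut theorem verified: both equal 12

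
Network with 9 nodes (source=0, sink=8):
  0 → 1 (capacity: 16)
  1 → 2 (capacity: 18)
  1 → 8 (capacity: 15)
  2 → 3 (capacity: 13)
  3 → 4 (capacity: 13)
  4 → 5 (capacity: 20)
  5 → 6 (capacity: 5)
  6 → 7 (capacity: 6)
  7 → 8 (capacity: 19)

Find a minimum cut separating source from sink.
Min cut value = 16, edges: (0,1)

Min cut value: 16
Partition: S = [0], T = [1, 2, 3, 4, 5, 6, 7, 8]
Cut edges: (0,1)

By max-flow min-cut theorem, max flow = min cut = 16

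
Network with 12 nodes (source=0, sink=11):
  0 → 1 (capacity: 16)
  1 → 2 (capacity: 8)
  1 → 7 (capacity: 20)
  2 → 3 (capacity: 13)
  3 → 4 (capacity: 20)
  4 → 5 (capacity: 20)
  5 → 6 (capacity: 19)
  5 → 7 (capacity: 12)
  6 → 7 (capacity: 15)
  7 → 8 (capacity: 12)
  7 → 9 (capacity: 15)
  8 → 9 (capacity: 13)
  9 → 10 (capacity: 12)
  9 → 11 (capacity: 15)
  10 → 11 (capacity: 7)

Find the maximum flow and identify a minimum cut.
Max flow = 16, Min cut edges: (0,1)

Maximum flow: 16
Minimum cut: (0,1)
Partition: S = [0], T = [1, 2, 3, 4, 5, 6, 7, 8, 9, 10, 11]

Max-flow min-cut theorem verified: both equal 16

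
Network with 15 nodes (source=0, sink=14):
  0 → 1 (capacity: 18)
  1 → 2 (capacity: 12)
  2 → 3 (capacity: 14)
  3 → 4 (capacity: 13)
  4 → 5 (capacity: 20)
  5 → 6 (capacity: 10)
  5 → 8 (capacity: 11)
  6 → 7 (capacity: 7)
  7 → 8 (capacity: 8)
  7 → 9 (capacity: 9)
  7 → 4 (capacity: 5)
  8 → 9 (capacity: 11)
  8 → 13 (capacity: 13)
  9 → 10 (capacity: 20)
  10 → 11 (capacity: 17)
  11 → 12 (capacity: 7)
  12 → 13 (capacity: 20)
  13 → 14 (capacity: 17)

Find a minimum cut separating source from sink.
Min cut value = 12, edges: (1,2)

Min cut value: 12
Partition: S = [0, 1], T = [2, 3, 4, 5, 6, 7, 8, 9, 10, 11, 12, 13, 14]
Cut edges: (1,2)

By max-flow min-cut theorem, max flow = min cut = 12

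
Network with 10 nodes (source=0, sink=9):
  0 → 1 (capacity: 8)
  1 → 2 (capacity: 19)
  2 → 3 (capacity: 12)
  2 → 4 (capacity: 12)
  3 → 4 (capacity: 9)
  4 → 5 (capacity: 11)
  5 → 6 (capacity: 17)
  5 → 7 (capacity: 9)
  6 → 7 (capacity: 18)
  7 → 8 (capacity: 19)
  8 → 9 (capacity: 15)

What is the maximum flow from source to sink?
Maximum flow = 8

Max flow: 8

Flow assignment:
  0 → 1: 8/8
  1 → 2: 8/19
  2 → 4: 8/12
  4 → 5: 8/11
  5 → 7: 8/9
  7 → 8: 8/19
  8 → 9: 8/15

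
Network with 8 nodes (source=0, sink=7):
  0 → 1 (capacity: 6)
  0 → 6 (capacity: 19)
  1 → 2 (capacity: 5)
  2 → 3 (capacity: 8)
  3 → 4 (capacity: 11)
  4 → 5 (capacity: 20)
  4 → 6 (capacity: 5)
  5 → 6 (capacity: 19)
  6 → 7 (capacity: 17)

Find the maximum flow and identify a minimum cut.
Max flow = 17, Min cut edges: (6,7)

Maximum flow: 17
Minimum cut: (6,7)
Partition: S = [0, 1, 2, 3, 4, 5, 6], T = [7]

Max-flow min-cut theorem verified: both equal 17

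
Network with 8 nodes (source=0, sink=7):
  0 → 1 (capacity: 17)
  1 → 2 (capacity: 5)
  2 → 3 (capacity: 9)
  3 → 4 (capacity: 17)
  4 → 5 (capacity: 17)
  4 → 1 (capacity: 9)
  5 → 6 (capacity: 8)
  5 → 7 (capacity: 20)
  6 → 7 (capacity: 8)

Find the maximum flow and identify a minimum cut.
Max flow = 5, Min cut edges: (1,2)

Maximum flow: 5
Minimum cut: (1,2)
Partition: S = [0, 1], T = [2, 3, 4, 5, 6, 7]

Max-flow min-cut theorem verified: both equal 5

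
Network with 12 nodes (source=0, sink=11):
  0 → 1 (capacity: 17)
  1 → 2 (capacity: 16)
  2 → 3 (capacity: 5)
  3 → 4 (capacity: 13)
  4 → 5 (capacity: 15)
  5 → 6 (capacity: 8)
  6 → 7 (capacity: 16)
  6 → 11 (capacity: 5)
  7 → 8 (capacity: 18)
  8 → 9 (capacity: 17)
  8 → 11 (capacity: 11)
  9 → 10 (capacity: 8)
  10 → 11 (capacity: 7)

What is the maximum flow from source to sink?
Maximum flow = 5

Max flow: 5

Flow assignment:
  0 → 1: 5/17
  1 → 2: 5/16
  2 → 3: 5/5
  3 → 4: 5/13
  4 → 5: 5/15
  5 → 6: 5/8
  6 → 11: 5/5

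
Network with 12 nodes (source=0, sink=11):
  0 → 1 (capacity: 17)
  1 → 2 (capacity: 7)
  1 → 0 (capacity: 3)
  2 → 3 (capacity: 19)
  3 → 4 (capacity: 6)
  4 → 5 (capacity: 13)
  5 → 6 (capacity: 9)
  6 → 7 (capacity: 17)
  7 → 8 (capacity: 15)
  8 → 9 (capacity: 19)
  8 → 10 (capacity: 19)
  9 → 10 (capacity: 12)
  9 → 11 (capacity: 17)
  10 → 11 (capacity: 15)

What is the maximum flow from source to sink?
Maximum flow = 6

Max flow: 6

Flow assignment:
  0 → 1: 6/17
  1 → 2: 6/7
  2 → 3: 6/19
  3 → 4: 6/6
  4 → 5: 6/13
  5 → 6: 6/9
  6 → 7: 6/17
  7 → 8: 6/15
  8 → 9: 6/19
  9 → 11: 6/17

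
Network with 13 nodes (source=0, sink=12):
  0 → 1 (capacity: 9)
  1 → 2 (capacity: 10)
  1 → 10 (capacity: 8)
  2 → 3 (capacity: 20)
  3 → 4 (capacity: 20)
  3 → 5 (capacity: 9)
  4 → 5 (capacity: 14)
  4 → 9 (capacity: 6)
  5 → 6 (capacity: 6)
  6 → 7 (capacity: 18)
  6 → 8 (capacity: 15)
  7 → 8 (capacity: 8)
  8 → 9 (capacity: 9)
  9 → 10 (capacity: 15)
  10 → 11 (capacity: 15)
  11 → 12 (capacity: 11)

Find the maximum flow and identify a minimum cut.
Max flow = 9, Min cut edges: (0,1)

Maximum flow: 9
Minimum cut: (0,1)
Partition: S = [0], T = [1, 2, 3, 4, 5, 6, 7, 8, 9, 10, 11, 12]

Max-flow min-cut theorem verified: both equal 9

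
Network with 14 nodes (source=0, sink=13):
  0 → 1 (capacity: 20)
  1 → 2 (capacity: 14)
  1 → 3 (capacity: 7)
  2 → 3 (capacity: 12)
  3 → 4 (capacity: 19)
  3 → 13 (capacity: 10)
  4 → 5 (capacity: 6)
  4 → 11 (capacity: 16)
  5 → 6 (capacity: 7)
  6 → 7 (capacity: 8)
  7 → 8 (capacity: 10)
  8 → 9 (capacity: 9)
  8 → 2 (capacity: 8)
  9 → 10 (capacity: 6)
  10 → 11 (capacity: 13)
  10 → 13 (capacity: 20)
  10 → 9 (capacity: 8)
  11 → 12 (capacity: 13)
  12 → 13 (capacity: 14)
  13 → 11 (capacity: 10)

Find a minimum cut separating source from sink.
Min cut value = 19, edges: (1,3), (2,3)

Min cut value: 19
Partition: S = [0, 1, 2], T = [3, 4, 5, 6, 7, 8, 9, 10, 11, 12, 13]
Cut edges: (1,3), (2,3)

By max-flow min-cut theorem, max flow = min cut = 19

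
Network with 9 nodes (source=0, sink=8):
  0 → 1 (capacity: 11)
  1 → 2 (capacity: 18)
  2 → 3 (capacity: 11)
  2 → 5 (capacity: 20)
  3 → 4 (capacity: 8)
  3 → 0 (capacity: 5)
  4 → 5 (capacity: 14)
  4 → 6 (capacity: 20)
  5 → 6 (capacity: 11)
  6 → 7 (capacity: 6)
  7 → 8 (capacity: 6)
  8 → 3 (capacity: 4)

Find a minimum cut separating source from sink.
Min cut value = 6, edges: (7,8)

Min cut value: 6
Partition: S = [0, 1, 2, 3, 4, 5, 6, 7], T = [8]
Cut edges: (7,8)

By max-flow min-cut theorem, max flow = min cut = 6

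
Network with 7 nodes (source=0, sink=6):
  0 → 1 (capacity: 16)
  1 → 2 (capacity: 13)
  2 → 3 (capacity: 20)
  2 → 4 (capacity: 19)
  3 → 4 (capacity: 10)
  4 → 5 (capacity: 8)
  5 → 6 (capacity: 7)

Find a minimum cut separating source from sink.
Min cut value = 7, edges: (5,6)

Min cut value: 7
Partition: S = [0, 1, 2, 3, 4, 5], T = [6]
Cut edges: (5,6)

By max-flow min-cut theorem, max flow = min cut = 7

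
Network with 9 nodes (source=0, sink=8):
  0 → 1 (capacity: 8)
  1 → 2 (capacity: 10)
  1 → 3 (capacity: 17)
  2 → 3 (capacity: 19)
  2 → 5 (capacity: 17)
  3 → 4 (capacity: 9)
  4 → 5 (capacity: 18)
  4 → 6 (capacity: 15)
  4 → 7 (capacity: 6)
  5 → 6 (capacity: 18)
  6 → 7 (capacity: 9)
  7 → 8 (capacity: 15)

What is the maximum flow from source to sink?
Maximum flow = 8

Max flow: 8

Flow assignment:
  0 → 1: 8/8
  1 → 3: 8/17
  3 → 4: 8/9
  4 → 6: 2/15
  4 → 7: 6/6
  6 → 7: 2/9
  7 → 8: 8/15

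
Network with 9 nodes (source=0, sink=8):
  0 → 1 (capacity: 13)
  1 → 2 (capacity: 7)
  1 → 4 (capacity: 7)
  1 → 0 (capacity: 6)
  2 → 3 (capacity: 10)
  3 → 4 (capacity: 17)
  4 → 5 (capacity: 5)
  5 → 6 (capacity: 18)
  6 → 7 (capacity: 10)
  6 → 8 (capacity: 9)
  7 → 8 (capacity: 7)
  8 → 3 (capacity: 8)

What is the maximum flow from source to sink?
Maximum flow = 5

Max flow: 5

Flow assignment:
  0 → 1: 5/13
  1 → 2: 5/7
  2 → 3: 5/10
  3 → 4: 5/17
  4 → 5: 5/5
  5 → 6: 5/18
  6 → 8: 5/9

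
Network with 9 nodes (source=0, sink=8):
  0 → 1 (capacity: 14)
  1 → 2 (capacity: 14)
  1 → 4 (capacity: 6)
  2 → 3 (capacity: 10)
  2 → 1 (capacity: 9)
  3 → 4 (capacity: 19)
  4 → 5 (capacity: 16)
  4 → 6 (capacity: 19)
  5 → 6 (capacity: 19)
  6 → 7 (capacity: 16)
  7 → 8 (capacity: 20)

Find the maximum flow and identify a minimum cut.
Max flow = 14, Min cut edges: (0,1)

Maximum flow: 14
Minimum cut: (0,1)
Partition: S = [0], T = [1, 2, 3, 4, 5, 6, 7, 8]

Max-flow min-cut theorem verified: both equal 14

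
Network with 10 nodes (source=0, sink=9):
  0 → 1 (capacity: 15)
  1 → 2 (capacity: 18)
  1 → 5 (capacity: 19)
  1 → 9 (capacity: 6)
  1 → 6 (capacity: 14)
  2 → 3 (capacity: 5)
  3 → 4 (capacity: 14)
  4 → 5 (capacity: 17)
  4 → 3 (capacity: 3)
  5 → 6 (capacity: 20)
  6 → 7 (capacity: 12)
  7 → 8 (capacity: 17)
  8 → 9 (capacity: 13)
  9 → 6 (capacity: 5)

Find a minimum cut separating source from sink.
Min cut value = 15, edges: (0,1)

Min cut value: 15
Partition: S = [0], T = [1, 2, 3, 4, 5, 6, 7, 8, 9]
Cut edges: (0,1)

By max-flow min-cut theorem, max flow = min cut = 15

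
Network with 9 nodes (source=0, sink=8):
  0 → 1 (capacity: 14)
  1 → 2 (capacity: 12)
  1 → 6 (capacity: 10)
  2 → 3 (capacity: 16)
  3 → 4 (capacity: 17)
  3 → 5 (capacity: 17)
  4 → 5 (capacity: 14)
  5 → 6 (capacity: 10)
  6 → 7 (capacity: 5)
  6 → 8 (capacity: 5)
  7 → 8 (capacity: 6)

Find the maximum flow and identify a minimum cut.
Max flow = 10, Min cut edges: (6,7), (6,8)

Maximum flow: 10
Minimum cut: (6,7), (6,8)
Partition: S = [0, 1, 2, 3, 4, 5, 6], T = [7, 8]

Max-flow min-cut theorem verified: both equal 10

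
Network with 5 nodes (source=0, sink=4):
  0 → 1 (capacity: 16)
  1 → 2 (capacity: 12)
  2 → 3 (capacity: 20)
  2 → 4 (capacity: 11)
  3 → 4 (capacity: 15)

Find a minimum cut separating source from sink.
Min cut value = 12, edges: (1,2)

Min cut value: 12
Partition: S = [0, 1], T = [2, 3, 4]
Cut edges: (1,2)

By max-flow min-cut theorem, max flow = min cut = 12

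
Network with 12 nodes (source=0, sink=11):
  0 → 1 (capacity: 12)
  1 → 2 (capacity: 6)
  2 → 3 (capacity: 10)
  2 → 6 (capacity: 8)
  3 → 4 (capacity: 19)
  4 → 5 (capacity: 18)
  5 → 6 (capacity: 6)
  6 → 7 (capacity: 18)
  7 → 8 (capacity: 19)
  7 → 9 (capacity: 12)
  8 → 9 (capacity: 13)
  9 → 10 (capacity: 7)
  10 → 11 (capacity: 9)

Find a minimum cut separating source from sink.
Min cut value = 6, edges: (1,2)

Min cut value: 6
Partition: S = [0, 1], T = [2, 3, 4, 5, 6, 7, 8, 9, 10, 11]
Cut edges: (1,2)

By max-flow min-cut theorem, max flow = min cut = 6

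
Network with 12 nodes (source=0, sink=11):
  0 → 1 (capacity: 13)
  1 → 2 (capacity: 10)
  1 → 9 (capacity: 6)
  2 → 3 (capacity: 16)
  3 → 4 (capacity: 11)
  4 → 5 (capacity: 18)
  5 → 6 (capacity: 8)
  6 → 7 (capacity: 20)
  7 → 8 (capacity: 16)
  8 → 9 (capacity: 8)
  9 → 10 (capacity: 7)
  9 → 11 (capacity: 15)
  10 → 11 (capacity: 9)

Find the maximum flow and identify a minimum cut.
Max flow = 13, Min cut edges: (0,1)

Maximum flow: 13
Minimum cut: (0,1)
Partition: S = [0], T = [1, 2, 3, 4, 5, 6, 7, 8, 9, 10, 11]

Max-flow min-cut theorem verified: both equal 13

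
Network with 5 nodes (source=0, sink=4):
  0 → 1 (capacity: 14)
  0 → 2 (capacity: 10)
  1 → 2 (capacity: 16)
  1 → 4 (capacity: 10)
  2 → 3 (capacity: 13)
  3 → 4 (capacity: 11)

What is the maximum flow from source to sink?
Maximum flow = 21

Max flow: 21

Flow assignment:
  0 → 1: 14/14
  0 → 2: 7/10
  1 → 2: 4/16
  1 → 4: 10/10
  2 → 3: 11/13
  3 → 4: 11/11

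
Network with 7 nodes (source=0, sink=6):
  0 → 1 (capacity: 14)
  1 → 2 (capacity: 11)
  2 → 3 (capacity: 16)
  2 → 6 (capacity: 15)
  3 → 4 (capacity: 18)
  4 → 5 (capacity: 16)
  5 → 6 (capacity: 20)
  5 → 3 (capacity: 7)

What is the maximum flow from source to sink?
Maximum flow = 11

Max flow: 11

Flow assignment:
  0 → 1: 11/14
  1 → 2: 11/11
  2 → 6: 11/15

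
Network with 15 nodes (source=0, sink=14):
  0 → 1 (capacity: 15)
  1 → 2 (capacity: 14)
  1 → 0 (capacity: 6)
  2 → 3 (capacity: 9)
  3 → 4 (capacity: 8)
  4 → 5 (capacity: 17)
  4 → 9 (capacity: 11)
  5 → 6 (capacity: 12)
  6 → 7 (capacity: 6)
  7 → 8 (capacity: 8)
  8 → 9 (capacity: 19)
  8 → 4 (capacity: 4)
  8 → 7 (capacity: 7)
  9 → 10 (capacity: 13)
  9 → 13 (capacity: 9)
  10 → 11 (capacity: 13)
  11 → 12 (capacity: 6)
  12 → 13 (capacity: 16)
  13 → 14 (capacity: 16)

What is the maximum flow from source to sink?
Maximum flow = 8

Max flow: 8

Flow assignment:
  0 → 1: 8/15
  1 → 2: 8/14
  2 → 3: 8/9
  3 → 4: 8/8
  4 → 9: 8/11
  9 → 13: 8/9
  13 → 14: 8/16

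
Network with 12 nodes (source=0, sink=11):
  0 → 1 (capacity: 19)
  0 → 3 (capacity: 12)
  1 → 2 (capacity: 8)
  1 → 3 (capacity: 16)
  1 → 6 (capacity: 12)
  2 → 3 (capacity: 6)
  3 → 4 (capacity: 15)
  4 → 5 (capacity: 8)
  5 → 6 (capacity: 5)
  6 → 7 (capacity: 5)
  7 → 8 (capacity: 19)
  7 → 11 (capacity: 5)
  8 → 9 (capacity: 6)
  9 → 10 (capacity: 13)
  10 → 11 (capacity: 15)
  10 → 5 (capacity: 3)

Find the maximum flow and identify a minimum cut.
Max flow = 5, Min cut edges: (6,7)

Maximum flow: 5
Minimum cut: (6,7)
Partition: S = [0, 1, 2, 3, 4, 5, 6], T = [7, 8, 9, 10, 11]

Max-flow min-cut theorem verified: both equal 5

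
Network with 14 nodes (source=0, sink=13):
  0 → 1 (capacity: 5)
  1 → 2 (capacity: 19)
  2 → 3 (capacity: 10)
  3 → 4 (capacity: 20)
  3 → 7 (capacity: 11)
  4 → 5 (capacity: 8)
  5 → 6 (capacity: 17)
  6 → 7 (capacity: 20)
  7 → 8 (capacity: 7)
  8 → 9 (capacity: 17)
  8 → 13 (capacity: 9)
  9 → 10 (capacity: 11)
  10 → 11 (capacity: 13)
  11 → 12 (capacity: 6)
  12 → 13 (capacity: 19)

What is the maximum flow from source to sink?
Maximum flow = 5

Max flow: 5

Flow assignment:
  0 → 1: 5/5
  1 → 2: 5/19
  2 → 3: 5/10
  3 → 7: 5/11
  7 → 8: 5/7
  8 → 13: 5/9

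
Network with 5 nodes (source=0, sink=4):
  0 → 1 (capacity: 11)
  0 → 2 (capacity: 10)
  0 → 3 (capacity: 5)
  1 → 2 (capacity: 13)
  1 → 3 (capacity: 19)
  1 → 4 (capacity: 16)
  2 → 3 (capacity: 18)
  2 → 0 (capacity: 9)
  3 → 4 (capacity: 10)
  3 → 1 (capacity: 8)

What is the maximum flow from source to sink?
Maximum flow = 26

Max flow: 26

Flow assignment:
  0 → 1: 11/11
  0 → 2: 10/10
  0 → 3: 5/5
  1 → 4: 16/16
  2 → 3: 10/18
  3 → 4: 10/10
  3 → 1: 5/8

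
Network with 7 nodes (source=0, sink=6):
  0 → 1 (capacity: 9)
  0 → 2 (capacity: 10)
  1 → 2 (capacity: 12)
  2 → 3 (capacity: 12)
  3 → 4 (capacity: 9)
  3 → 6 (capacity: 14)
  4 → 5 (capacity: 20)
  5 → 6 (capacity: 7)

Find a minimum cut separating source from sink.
Min cut value = 12, edges: (2,3)

Min cut value: 12
Partition: S = [0, 1, 2], T = [3, 4, 5, 6]
Cut edges: (2,3)

By max-flow min-cut theorem, max flow = min cut = 12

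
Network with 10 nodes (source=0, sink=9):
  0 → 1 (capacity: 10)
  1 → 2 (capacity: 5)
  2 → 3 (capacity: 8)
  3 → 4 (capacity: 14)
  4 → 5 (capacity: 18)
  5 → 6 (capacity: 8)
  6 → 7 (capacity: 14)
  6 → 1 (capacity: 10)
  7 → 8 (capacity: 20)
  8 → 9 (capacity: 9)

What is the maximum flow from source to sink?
Maximum flow = 5

Max flow: 5

Flow assignment:
  0 → 1: 5/10
  1 → 2: 5/5
  2 → 3: 5/8
  3 → 4: 5/14
  4 → 5: 5/18
  5 → 6: 5/8
  6 → 7: 5/14
  7 → 8: 5/20
  8 → 9: 5/9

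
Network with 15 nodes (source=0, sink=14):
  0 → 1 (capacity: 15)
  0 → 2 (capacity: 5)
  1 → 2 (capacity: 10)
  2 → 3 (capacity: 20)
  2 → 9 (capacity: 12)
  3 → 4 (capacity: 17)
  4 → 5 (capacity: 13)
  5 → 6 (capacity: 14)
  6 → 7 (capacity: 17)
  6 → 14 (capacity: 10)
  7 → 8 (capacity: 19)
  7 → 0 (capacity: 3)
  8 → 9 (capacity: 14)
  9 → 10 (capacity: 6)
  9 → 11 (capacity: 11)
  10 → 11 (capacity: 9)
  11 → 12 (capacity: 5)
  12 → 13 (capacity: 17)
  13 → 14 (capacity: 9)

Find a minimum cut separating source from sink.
Min cut value = 15, edges: (6,14), (11,12)

Min cut value: 15
Partition: S = [0, 1, 2, 3, 4, 5, 6, 7, 8, 9, 10, 11], T = [12, 13, 14]
Cut edges: (6,14), (11,12)

By max-flow min-cut theorem, max flow = min cut = 15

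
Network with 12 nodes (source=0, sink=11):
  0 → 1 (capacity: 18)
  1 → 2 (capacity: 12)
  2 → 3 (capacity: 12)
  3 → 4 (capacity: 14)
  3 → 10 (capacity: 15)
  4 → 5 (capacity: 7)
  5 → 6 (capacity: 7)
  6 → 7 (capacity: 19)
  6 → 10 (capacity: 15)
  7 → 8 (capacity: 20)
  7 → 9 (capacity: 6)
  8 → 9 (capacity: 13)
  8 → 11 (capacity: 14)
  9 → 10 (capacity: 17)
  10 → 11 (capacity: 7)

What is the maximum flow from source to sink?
Maximum flow = 12

Max flow: 12

Flow assignment:
  0 → 1: 12/18
  1 → 2: 12/12
  2 → 3: 12/12
  3 → 4: 5/14
  3 → 10: 7/15
  4 → 5: 5/7
  5 → 6: 5/7
  6 → 7: 5/19
  7 → 8: 5/20
  8 → 11: 5/14
  10 → 11: 7/7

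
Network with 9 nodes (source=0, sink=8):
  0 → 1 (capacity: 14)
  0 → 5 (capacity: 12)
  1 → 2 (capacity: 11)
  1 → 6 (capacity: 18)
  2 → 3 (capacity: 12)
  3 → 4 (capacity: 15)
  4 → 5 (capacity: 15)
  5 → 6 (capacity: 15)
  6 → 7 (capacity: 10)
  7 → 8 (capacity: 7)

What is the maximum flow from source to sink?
Maximum flow = 7

Max flow: 7

Flow assignment:
  0 → 5: 7/12
  5 → 6: 7/15
  6 → 7: 7/10
  7 → 8: 7/7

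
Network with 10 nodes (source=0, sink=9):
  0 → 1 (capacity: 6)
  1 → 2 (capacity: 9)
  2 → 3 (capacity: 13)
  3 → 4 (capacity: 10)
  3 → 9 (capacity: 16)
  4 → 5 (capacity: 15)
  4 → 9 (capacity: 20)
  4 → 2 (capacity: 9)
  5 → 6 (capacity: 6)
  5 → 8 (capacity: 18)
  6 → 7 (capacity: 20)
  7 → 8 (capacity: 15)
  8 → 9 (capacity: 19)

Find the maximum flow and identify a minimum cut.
Max flow = 6, Min cut edges: (0,1)

Maximum flow: 6
Minimum cut: (0,1)
Partition: S = [0], T = [1, 2, 3, 4, 5, 6, 7, 8, 9]

Max-flow min-cut theorem verified: both equal 6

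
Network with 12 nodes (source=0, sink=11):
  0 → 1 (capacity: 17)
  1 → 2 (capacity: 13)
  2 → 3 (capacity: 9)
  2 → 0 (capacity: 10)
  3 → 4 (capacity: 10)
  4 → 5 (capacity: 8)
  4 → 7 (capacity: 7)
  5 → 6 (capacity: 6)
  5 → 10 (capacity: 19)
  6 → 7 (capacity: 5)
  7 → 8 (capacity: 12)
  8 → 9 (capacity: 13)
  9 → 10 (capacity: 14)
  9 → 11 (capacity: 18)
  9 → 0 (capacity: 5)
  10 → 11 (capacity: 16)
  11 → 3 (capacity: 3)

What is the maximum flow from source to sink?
Maximum flow = 9

Max flow: 9

Flow assignment:
  0 → 1: 13/17
  1 → 2: 13/13
  2 → 3: 9/9
  2 → 0: 4/10
  3 → 4: 9/10
  4 → 5: 8/8
  4 → 7: 1/7
  5 → 10: 8/19
  7 → 8: 1/12
  8 → 9: 1/13
  9 → 11: 1/18
  10 → 11: 8/16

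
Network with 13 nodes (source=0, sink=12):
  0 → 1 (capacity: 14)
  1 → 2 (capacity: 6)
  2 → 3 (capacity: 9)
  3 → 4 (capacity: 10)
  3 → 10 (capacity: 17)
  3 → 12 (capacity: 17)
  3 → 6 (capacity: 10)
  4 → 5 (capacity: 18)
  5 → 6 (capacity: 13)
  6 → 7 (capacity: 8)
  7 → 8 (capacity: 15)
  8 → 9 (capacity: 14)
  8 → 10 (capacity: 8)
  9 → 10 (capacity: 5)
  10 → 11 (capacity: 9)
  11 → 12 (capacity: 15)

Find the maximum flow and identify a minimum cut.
Max flow = 6, Min cut edges: (1,2)

Maximum flow: 6
Minimum cut: (1,2)
Partition: S = [0, 1], T = [2, 3, 4, 5, 6, 7, 8, 9, 10, 11, 12]

Max-flow min-cut theorem verified: both equal 6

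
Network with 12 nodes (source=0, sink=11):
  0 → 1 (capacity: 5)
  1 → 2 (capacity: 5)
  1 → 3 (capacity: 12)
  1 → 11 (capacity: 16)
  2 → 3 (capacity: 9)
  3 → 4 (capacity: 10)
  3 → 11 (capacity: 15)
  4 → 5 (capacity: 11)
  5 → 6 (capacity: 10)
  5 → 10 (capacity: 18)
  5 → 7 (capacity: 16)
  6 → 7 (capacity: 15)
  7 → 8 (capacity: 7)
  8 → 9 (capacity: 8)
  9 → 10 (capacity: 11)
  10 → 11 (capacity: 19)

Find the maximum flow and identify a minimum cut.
Max flow = 5, Min cut edges: (0,1)

Maximum flow: 5
Minimum cut: (0,1)
Partition: S = [0], T = [1, 2, 3, 4, 5, 6, 7, 8, 9, 10, 11]

Max-flow min-cut theorem verified: both equal 5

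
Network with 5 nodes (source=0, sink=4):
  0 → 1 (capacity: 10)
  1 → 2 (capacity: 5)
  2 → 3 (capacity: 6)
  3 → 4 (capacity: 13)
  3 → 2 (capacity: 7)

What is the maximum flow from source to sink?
Maximum flow = 5

Max flow: 5

Flow assignment:
  0 → 1: 5/10
  1 → 2: 5/5
  2 → 3: 5/6
  3 → 4: 5/13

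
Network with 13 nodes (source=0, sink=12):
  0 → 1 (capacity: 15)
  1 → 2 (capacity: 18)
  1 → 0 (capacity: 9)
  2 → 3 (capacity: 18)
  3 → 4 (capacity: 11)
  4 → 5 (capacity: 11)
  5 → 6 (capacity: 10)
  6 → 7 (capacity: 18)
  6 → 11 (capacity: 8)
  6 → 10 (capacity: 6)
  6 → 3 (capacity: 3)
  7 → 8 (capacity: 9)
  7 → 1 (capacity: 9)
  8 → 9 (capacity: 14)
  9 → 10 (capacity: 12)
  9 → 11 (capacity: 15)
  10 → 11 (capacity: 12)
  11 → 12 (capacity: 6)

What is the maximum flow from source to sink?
Maximum flow = 6

Max flow: 6

Flow assignment:
  0 → 1: 6/15
  1 → 2: 10/18
  2 → 3: 10/18
  3 → 4: 10/11
  4 → 5: 10/11
  5 → 6: 10/10
  6 → 7: 4/18
  6 → 11: 6/8
  7 → 1: 4/9
  11 → 12: 6/6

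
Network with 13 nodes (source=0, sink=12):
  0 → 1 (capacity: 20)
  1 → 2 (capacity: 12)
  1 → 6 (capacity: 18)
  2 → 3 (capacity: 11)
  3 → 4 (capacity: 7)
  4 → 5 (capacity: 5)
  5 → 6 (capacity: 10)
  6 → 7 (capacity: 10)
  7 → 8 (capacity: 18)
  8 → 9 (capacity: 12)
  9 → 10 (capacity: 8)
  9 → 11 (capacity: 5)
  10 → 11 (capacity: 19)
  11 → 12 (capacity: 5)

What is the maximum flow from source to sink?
Maximum flow = 5

Max flow: 5

Flow assignment:
  0 → 1: 5/20
  1 → 2: 2/12
  1 → 6: 3/18
  2 → 3: 2/11
  3 → 4: 2/7
  4 → 5: 2/5
  5 → 6: 2/10
  6 → 7: 5/10
  7 → 8: 5/18
  8 → 9: 5/12
  9 → 11: 5/5
  11 → 12: 5/5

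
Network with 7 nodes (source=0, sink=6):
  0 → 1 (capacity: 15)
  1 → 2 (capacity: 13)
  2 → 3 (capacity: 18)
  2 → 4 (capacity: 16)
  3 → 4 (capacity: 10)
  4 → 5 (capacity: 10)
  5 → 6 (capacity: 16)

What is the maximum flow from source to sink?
Maximum flow = 10

Max flow: 10

Flow assignment:
  0 → 1: 10/15
  1 → 2: 10/13
  2 → 4: 10/16
  4 → 5: 10/10
  5 → 6: 10/16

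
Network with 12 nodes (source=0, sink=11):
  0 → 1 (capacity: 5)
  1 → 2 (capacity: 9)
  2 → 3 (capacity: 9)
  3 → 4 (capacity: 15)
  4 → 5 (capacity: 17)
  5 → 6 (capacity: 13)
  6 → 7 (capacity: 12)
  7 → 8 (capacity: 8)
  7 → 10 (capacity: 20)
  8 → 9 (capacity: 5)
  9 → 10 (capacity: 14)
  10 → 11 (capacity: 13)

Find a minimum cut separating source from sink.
Min cut value = 5, edges: (0,1)

Min cut value: 5
Partition: S = [0], T = [1, 2, 3, 4, 5, 6, 7, 8, 9, 10, 11]
Cut edges: (0,1)

By max-flow min-cut theorem, max flow = min cut = 5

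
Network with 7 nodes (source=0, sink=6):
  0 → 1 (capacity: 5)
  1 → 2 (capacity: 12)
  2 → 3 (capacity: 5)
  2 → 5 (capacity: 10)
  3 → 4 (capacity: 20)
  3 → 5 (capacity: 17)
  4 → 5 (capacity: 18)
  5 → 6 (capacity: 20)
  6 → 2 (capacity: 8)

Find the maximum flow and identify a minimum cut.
Max flow = 5, Min cut edges: (0,1)

Maximum flow: 5
Minimum cut: (0,1)
Partition: S = [0], T = [1, 2, 3, 4, 5, 6]

Max-flow min-cut theorem verified: both equal 5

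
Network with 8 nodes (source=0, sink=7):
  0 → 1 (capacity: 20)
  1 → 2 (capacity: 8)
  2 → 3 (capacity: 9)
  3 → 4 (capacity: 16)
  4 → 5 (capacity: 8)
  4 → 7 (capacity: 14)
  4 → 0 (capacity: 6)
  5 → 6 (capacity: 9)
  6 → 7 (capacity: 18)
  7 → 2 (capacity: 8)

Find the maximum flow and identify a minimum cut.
Max flow = 8, Min cut edges: (1,2)

Maximum flow: 8
Minimum cut: (1,2)
Partition: S = [0, 1], T = [2, 3, 4, 5, 6, 7]

Max-flow min-cut theorem verified: both equal 8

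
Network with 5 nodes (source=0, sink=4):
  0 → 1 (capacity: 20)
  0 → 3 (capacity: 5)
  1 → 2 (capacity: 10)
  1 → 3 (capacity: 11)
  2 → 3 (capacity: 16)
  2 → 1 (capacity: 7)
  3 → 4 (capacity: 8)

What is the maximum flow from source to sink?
Maximum flow = 8

Max flow: 8

Flow assignment:
  0 → 1: 8/20
  1 → 2: 8/10
  2 → 3: 8/16
  3 → 4: 8/8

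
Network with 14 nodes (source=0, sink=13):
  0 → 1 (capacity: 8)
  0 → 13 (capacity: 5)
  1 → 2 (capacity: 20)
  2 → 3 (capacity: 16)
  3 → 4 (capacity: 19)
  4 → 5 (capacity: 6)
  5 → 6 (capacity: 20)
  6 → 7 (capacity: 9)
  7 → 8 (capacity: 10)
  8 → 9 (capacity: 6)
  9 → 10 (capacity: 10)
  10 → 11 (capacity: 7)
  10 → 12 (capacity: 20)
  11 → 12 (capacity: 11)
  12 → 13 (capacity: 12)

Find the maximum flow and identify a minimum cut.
Max flow = 11, Min cut edges: (0,13), (8,9)

Maximum flow: 11
Minimum cut: (0,13), (8,9)
Partition: S = [0, 1, 2, 3, 4, 5, 6, 7, 8], T = [9, 10, 11, 12, 13]

Max-flow min-cut theorem verified: both equal 11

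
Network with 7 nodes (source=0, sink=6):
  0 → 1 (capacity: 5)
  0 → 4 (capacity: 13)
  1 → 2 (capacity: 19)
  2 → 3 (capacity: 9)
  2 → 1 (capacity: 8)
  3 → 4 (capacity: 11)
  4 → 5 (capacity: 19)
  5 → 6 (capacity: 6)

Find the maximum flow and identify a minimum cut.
Max flow = 6, Min cut edges: (5,6)

Maximum flow: 6
Minimum cut: (5,6)
Partition: S = [0, 1, 2, 3, 4, 5], T = [6]

Max-flow min-cut theorem verified: both equal 6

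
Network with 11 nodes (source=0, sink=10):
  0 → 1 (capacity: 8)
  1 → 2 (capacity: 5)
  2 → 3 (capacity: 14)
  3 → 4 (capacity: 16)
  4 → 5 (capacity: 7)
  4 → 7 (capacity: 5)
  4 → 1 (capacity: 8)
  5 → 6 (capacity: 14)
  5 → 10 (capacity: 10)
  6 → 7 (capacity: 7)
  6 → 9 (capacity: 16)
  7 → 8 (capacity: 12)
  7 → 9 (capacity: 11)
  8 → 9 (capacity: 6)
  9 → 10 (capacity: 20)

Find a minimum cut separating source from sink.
Min cut value = 5, edges: (1,2)

Min cut value: 5
Partition: S = [0, 1], T = [2, 3, 4, 5, 6, 7, 8, 9, 10]
Cut edges: (1,2)

By max-flow min-cut theorem, max flow = min cut = 5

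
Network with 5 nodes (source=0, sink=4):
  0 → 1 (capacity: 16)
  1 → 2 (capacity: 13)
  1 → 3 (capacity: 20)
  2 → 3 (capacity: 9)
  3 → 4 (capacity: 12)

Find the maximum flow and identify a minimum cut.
Max flow = 12, Min cut edges: (3,4)

Maximum flow: 12
Minimum cut: (3,4)
Partition: S = [0, 1, 2, 3], T = [4]

Max-flow min-cut theorem verified: both equal 12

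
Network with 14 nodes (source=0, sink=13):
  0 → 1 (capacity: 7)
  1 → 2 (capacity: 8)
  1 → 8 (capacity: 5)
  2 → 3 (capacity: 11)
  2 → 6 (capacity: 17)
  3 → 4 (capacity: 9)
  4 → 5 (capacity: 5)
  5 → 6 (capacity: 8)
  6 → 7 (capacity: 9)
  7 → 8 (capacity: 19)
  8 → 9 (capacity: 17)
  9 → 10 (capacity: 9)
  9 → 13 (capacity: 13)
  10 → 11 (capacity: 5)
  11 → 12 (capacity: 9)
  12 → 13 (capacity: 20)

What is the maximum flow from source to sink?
Maximum flow = 7

Max flow: 7

Flow assignment:
  0 → 1: 7/7
  1 → 2: 2/8
  1 → 8: 5/5
  2 → 6: 2/17
  6 → 7: 2/9
  7 → 8: 2/19
  8 → 9: 7/17
  9 → 13: 7/13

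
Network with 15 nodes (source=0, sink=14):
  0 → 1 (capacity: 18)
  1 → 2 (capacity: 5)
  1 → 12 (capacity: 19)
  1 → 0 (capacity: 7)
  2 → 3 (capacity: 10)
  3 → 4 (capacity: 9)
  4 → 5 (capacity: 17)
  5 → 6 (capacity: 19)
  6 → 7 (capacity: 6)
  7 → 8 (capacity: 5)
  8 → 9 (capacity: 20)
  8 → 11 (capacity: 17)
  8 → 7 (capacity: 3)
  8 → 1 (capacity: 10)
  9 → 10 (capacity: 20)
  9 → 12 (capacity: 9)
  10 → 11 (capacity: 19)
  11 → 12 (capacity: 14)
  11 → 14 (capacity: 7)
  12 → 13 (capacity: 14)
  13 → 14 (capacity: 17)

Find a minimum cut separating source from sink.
Min cut value = 18, edges: (0,1)

Min cut value: 18
Partition: S = [0], T = [1, 2, 3, 4, 5, 6, 7, 8, 9, 10, 11, 12, 13, 14]
Cut edges: (0,1)

By max-flow min-cut theorem, max flow = min cut = 18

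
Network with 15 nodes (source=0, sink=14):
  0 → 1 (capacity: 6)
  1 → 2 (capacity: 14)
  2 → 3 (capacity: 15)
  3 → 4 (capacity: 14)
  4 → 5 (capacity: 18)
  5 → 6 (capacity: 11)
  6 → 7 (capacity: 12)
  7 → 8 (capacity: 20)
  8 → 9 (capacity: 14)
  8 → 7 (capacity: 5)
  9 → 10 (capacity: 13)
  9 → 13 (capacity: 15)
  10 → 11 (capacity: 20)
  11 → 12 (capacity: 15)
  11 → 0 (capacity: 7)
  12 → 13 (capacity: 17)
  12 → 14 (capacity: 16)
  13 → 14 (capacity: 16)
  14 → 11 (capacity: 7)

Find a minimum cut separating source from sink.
Min cut value = 6, edges: (0,1)

Min cut value: 6
Partition: S = [0], T = [1, 2, 3, 4, 5, 6, 7, 8, 9, 10, 11, 12, 13, 14]
Cut edges: (0,1)

By max-flow min-cut theorem, max flow = min cut = 6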